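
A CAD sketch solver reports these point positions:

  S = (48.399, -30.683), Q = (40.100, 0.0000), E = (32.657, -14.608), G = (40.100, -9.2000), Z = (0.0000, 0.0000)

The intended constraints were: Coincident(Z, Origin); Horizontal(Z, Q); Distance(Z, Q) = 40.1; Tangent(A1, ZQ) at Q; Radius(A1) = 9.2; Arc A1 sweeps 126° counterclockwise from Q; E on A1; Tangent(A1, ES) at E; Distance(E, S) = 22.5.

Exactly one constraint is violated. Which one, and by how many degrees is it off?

Tangent(A1, ES) at E — off by 8.40°.

Z = (0.00, 0.00) ✓; Z.y = 0.00, Q.y = 0.00 ✓; |ZQ| = 40.10 ✓; ∠(GQ, QZ) = 90.00° ✓; |GQ| = 9.200 ✓; bearing(G→E) − bearing(G→Q) = 126.0° ✓; |GE| = 9.200 ✓; ∠(GE, ES) = 81.60° ✗; |ES| = 22.50 ✓.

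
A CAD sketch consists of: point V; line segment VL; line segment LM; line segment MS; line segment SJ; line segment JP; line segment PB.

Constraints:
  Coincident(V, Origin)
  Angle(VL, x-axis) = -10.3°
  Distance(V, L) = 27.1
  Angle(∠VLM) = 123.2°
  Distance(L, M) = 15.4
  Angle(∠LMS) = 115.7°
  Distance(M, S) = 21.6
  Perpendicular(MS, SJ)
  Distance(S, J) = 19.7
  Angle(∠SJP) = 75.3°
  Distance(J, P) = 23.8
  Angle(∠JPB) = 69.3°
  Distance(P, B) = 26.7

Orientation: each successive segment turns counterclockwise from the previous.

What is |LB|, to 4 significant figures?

30.21

V is at the origin; VL runs at -10.3° with length 27.1, so L = (26.66, -4.846). ∠VLM = 123.2° gives LM at 46.50° from the x-axis; with |LM| = 15.4, M = (37.26, 6.325). ∠LMS = 115.7° gives MS at 110.8° from the x-axis; with |MS| = 21.6, S = (29.59, 26.52). The perpendicularity gives SJ at right angles to MS, so SJ runs at -159.2°; with |SJ| = 19.7, J = (11.18, 19.52). ∠SJP = 75.3° gives JP at -54.50° from the x-axis; with |JP| = 23.8, P = (25.00, 0.1459). ∠JPB = 69.3° gives PB at 56.20° from the x-axis; with |PB| = 26.7, B = (39.85, 22.33). Then |LB| = |B − L| = 30.21.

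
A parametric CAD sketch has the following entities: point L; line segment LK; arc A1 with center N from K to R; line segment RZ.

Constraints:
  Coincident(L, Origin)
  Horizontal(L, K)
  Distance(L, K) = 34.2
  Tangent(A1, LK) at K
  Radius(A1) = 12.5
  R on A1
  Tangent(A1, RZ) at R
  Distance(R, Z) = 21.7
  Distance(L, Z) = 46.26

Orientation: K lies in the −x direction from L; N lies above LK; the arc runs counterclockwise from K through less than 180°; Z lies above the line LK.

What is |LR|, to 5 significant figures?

27.278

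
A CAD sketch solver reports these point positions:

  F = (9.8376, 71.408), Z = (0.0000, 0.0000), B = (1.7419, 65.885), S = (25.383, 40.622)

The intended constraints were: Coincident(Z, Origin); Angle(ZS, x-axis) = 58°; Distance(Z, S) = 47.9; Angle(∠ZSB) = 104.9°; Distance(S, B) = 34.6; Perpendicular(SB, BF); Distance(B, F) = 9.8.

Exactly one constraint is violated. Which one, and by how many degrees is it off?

Perpendicular(SB, BF) — off by 8.80°.

Z = (0.00, 0.00) ✓; ZS at 58.00° ✓; |ZS| = 47.90 ✓; ∠ZSB = 104.9° ✓; |SB| = 34.60 ✓; ∠(SB, BF) = 98.80° ✗; |BF| = 9.800 ✓.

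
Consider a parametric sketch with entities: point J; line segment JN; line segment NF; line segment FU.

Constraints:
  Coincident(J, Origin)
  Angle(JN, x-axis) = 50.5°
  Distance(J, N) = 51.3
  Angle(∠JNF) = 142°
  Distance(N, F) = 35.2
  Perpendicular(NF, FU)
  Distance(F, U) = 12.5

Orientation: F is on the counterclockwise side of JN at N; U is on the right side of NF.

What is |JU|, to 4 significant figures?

87.54

J is at the origin; JN runs at 50.5° with length 51.3, so N = 51.3·(cos 50.5°, sin 50.5°) = (32.63, 39.58). ∠JNF = 142.0°, so NF runs at 50.5° + (180° − 142.0°) = 88.50° from the x-axis; with |NF| = 35.2, F = N + 35.2·(cos 88.50°, sin 88.50°) = (33.55, 74.77). NF ⟂ FU; with |FU| = 12.5 on the right of NF, U = F + 12.5·(0.9997, -0.02618) = (46.05, 74.45). Then |JU| = |U − J| = 87.54.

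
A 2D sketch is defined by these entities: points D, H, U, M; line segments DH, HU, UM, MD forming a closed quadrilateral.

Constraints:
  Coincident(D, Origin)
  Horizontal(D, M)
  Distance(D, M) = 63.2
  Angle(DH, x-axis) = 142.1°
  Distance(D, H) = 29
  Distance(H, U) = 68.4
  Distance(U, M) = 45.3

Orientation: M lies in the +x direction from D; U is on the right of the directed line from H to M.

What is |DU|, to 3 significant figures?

39.5

D is at the origin; D and M share the same y with |DM| = 63.2 and M in +x, so M = (63.2, 0). DH runs at 142.1° with |DH| = 29.0, so H = (-22.9, 17.8). U is determined by |HU| = 68.4 and |UM| = 45.3 together: it lies at the intersection of circle(H, 68.4) and circle(M, 45.3). With |HM| = 87.9, the foot of the radical line on HM is 58.9 from H and the perpendicular offset is √(68.4² − 58.9²) = 34.8. Taking the right-of-HM solution: U = (27.7, -28.2).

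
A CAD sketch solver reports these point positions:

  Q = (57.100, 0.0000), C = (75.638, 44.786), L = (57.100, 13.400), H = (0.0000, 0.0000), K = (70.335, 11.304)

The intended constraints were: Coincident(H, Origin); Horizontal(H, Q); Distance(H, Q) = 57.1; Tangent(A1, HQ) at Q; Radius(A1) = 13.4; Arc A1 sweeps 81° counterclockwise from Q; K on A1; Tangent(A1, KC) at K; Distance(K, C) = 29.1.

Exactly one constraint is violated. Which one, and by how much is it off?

Distance(K, C) = 29.1 — off by 4.80.

H = (0.00, 0.00) ✓; H.y = 0.00, Q.y = 0.00 ✓; |HQ| = 57.10 ✓; ∠(LQ, QH) = 90.00° ✓; |LQ| = 13.40 ✓; bearing(L→K) − bearing(L→Q) = 81.00° ✓; |LK| = 13.40 ✓; ∠(LK, KC) = 90.00° ✓; |KC| = 33.90 ✗.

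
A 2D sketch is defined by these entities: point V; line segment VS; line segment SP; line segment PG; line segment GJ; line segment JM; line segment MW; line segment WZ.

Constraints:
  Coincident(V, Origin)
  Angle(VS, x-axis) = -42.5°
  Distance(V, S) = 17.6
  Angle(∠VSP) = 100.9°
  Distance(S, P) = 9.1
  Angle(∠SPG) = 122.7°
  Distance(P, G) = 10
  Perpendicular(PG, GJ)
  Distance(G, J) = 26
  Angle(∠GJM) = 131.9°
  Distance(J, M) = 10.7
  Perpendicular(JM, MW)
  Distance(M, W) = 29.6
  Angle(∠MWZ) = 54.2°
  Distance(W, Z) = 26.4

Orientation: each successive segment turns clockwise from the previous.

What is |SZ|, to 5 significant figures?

13.450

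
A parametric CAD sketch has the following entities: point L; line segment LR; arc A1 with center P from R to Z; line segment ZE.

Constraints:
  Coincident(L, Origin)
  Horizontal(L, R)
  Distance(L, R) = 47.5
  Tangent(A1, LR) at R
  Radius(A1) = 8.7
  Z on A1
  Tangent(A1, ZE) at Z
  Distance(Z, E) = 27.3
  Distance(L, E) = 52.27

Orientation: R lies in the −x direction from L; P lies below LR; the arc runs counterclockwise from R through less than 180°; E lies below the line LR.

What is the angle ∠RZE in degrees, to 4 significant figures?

116.6°

L is at the origin; L and R share the same y with |LR| = 47.5 and R on the −x side, so R = (-47.50, 0.000). Since A1 is tangent to LR there, PR ⟂ LR, so P = R + (0, -8.7) = (-47.50, -8.700). Since PZ ⟂ ZE (tangency), |PE| = √(8.7² + 27.3²) = 28.65 regardless of where Z sits on A1. So E lies on both circle(L, 52.27) and circle(P, 28.65); the below-LR intersection is E = (-38.11, -35.77). Z is the foot of the tangent from E: Z = (-54.47, -13.91).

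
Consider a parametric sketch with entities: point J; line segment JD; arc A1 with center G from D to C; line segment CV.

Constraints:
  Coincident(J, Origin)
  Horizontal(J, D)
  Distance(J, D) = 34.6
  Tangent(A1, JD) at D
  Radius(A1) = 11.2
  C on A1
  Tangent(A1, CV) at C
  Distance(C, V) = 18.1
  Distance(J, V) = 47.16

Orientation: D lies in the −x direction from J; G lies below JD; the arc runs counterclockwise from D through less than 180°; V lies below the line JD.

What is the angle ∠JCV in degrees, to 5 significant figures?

78.583°

Checks: J = (0.00, 0.00) ✓; |GC| = 11.20 ✓; ∠(GC, CV) = 90.00° ✓; |CV| = 18.10 ✓; |JV| = 47.16 ✓.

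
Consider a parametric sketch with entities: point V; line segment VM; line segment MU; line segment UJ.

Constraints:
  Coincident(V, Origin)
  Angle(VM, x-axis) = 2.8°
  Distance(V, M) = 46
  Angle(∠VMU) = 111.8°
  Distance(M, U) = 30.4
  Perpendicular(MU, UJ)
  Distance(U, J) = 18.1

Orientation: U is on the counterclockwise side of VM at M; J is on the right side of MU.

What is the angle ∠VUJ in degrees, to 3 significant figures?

132°

V is at the origin; VM runs at 2.8° with length 46.0, so M = 46.0·(cos 2.8°, sin 2.8°) = (45.9, 2.25). ∠VMU = 111.8°, so MU runs at 2.8° + (180° − 111.8°) = 71.0° from the x-axis; with |MU| = 30.4, U = M + 30.4·(cos 71.0°, sin 71.0°) = (55.8, 31.0). MU is perpendicular to UJ; with |UJ| = 18.1 on the right of MU, J = U + 18.1·(0.946, -0.326) = (73.0, 25.1). Then cos ∠VUJ = UV·UJ / (|UV||UJ|), giving 132°.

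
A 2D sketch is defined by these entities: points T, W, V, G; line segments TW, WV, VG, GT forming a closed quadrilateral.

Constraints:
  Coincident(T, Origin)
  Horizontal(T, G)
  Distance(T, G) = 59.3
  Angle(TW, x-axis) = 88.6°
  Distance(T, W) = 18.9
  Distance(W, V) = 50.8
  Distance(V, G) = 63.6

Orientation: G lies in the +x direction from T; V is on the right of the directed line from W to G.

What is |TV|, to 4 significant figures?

32.04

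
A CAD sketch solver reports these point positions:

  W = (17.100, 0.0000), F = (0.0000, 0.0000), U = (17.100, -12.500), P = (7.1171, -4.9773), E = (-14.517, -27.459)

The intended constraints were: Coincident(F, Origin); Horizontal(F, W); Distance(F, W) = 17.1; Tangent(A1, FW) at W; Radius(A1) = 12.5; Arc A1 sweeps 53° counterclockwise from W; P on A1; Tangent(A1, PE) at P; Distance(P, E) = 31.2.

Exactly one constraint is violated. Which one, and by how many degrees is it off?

Tangent(A1, PE) at P — off by 6.90°.

F = (0.00, 0.00) ✓; F.y = 0.00, W.y = 0.00 ✓; |FW| = 17.10 ✓; ∠(UW, WF) = 90.00° ✓; |UW| = 12.50 ✓; bearing(U→P) − bearing(U→W) = 53.00° ✓; |UP| = 12.50 ✓; ∠(UP, PE) = 96.90° ✗; |PE| = 31.20 ✓.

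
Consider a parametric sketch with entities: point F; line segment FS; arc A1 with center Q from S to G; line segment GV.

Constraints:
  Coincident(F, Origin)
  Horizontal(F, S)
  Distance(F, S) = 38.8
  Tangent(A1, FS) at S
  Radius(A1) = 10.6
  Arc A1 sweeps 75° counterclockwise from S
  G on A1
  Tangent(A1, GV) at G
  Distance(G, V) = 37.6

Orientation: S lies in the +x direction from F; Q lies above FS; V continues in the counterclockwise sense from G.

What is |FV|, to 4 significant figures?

73.52

F is at the origin; FS is horizontal with |FS| = 38.8 and S on the +x side, so S = (38.80, 0.000). Since A1 is tangent to FS there, QS ⟂ FS, so Q = S + (0, 10.6) = (38.80, 10.60). On A1, S sits at bearing -90° from Q; a 75° counterclockwise sweep puts G at bearing -15°, so G = Q + 10.6·(cos -15°, sin -15°) = (49.04, 7.857). Tangency of A1 to GV means the radius QG is perpendicular to GV, so GV runs along (−sin -15°, cos -15°); with |GV| = 37.6, V = (58.77, 44.18). Then |FV| = |V − F| = 73.52.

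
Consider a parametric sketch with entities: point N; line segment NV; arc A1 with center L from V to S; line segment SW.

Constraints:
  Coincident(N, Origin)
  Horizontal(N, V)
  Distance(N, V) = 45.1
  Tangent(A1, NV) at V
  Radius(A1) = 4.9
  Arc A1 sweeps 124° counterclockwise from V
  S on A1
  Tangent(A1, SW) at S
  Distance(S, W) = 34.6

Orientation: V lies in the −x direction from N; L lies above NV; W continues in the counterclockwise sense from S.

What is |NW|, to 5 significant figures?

70.469

N is at the origin; NV is horizontal with |NV| = 45.1 and V on the −x side, so V = (-45.100, 0.0000). The tangent condition forces LV to be normal to NV, so L = V + (0, 4.9) = (-45.100, 4.9000). On A1, V sits at bearing -90° from L; a 124° counterclockwise sweep puts S at bearing 34°, so S = L + 4.9·(cos 34°, sin 34°) = (-41.038, 7.6400). The tangent condition forces LS to be normal to SW, so SW runs along (−sin 34°, cos 34°); with |SW| = 34.6, W = (-60.386, 36.325). Then |NW| = |W − N| = 70.469.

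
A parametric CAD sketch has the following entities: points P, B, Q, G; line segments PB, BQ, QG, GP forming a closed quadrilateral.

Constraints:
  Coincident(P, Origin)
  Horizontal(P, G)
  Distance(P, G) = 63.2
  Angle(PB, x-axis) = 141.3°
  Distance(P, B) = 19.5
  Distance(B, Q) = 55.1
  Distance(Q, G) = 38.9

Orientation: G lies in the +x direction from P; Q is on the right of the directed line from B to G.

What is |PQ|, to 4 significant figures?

35.65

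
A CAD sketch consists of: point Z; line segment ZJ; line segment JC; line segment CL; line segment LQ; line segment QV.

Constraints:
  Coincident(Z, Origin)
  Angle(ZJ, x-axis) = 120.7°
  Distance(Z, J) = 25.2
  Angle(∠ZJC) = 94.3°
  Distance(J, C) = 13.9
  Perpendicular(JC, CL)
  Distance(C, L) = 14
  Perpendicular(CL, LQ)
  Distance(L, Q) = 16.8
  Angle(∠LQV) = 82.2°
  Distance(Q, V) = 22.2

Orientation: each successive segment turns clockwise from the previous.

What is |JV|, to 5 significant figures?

7.9954

Z is at the origin; ZJ runs at 120.7° with length 25.2, so J = (-12.866, 21.668). ∠ZJC = 94.3° gives JC at 35.000° from the x-axis; with |JC| = 13.9, C = (-1.4795, 29.641). The perpendicularity gives CL at right angles to JC, so CL runs at -55.000°; with |CL| = 14.0, L = (6.5506, 18.173). The perpendicularity gives LQ at right angles to CL, so LQ runs at -145.00°; with |LQ| = 16.8, Q = (-7.2112, 8.5368). ∠LQV = 82.2° gives QV at 117.20° from the x-axis; with |QV| = 22.2, V = (-17.359, 28.282). Then |JV| = |V − J| = 7.9954.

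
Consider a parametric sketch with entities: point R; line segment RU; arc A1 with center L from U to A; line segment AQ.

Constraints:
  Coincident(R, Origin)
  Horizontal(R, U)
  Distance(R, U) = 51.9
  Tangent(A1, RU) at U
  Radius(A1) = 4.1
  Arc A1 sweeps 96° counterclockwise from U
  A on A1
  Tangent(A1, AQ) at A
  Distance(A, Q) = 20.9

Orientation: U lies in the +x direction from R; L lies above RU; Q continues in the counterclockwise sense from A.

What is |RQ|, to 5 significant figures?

59.451

R is at the origin; RU is horizontal with |RU| = 51.9 and U on the +x side, so U = (51.900, 0.0000). The tangent condition forces LU to be normal to RU, so L = U + (0, 4.1) = (51.900, 4.1000). On A1, U sits at bearing -90° from L; a 96° counterclockwise sweep puts A at bearing 6°, so A = L + 4.1·(cos 6°, sin 6°) = (55.978, 4.5286). A1 meets AQ tangentially, so LA is at right angles to AQ, so AQ runs along (−sin 6°, cos 6°); with |AQ| = 20.9, Q = (53.793, 25.314). Then |RQ| = |Q − R| = 59.451.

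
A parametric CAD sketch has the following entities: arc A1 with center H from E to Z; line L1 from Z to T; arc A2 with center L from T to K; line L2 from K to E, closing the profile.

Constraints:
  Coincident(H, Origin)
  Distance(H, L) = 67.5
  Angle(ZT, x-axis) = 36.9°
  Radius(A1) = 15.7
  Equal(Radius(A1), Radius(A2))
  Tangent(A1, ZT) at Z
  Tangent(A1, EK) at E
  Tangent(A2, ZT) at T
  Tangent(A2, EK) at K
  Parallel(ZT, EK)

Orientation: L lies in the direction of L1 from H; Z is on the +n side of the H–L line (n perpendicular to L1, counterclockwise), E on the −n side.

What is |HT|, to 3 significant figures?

69.3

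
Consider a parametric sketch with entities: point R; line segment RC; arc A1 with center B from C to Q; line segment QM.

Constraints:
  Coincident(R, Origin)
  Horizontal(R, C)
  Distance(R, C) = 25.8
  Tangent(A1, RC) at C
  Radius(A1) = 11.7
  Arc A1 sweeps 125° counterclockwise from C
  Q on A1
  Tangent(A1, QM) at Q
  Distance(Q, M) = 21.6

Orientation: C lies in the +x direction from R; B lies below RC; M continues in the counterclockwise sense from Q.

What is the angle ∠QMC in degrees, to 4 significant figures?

30.56°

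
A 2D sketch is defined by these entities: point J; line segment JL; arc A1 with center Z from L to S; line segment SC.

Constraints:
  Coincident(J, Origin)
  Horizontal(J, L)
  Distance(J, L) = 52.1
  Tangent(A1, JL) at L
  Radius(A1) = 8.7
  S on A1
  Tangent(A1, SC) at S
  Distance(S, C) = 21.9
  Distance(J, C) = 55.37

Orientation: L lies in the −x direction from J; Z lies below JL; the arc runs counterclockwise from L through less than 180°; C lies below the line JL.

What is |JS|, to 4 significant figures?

60.63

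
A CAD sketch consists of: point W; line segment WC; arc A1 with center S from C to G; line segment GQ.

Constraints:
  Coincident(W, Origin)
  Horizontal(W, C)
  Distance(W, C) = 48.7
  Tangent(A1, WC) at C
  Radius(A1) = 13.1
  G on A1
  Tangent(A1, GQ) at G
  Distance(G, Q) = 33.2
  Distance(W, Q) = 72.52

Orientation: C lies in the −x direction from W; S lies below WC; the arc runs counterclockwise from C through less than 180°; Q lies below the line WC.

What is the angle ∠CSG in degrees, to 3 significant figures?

103°

W is at the origin; WC is horizontal with |WC| = 48.7 and C on the −x side, so C = (-48.7, 0.00). A1 meets WC tangentially, so SC is at right angles to WC, so S = C + (0, -13.1) = (-48.7, -13.1). Since SG ⟂ GQ (tangency), |SQ| = √(13.1² + 33.2²) = 35.7 regardless of where G sits on A1. So Q lies on both circle(W, 72.52) and circle(S, 35.7); the below-WC intersection is Q = (-54.0, -48.4). G is the foot of the tangent from Q: G = (-61.5, -16.0).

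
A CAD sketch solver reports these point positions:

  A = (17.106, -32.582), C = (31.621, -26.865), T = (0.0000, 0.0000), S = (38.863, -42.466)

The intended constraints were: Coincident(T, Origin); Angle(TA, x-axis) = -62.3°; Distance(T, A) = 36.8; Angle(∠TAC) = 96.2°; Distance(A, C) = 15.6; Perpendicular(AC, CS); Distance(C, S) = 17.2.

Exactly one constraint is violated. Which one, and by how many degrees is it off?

Perpendicular(AC, CS) — off by 3.40°.

T = (0.00, 0.00) ✓; TA at -62.30° ✓; |TA| = 36.80 ✓; ∠TAC = 96.20° ✓; |AC| = 15.60 ✓; ∠(AC, CS) = 86.60° ✗; |CS| = 17.20 ✓.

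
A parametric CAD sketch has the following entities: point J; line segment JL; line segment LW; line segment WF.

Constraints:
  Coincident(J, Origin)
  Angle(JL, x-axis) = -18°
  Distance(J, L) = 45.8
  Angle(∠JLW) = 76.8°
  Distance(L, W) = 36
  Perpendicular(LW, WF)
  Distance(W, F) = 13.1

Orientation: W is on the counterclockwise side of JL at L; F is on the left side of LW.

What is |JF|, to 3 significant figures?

40.5

J is at the origin; JL runs at -18.0° with length 45.8, so L = 45.8·(cos -18.0°, sin -18.0°) = (43.6, -14.2). ∠JLW = 76.8°, so LW runs at -18.0° + (180° − 76.8°) = 85.2° from the x-axis; with |LW| = 36.0, W = L + 36.0·(cos 85.2°, sin 85.2°) = (46.6, 21.7). LW ⟂ WF; with |WF| = 13.1 on the left of LW, F = W + 13.1·(-0.996, 0.0837) = (33.5, 22.8). Then |JF| = |F − J| = 40.5.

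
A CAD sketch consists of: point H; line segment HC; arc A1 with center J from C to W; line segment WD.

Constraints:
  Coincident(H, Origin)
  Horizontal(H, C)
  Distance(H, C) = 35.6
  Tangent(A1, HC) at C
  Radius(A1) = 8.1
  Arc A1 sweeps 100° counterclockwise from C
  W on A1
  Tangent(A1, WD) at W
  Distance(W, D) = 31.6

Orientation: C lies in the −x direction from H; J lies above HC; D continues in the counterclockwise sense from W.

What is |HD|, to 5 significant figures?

52.410

H is at the origin; HC is horizontal with |HC| = 35.6 and C on the −x side, so C = (-35.600, 0.0000). Tangency of A1 to HC means the radius JC is perpendicular to HC, so J = C + (0, 8.1) = (-35.600, 8.1000). On A1, C sits at bearing -90° from J; a 100° counterclockwise sweep puts W at bearing 10°, so W = J + 8.1·(cos 10°, sin 10°) = (-27.623, 9.5066). The tangent condition forces JW to be normal to WD, so WD runs along (−sin 10°, cos 10°); with |WD| = 31.6, D = (-33.110, 40.626). Then |HD| = |D − H| = 52.410.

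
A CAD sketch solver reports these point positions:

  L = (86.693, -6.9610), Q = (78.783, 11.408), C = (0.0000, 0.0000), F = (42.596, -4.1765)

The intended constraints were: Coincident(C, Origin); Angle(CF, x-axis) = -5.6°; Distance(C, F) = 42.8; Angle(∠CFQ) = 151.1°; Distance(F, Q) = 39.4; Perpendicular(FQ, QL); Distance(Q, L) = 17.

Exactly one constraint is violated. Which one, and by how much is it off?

Distance(Q, L) = 17 — off by 3.00.

C = (0.00, 0.00) ✓; CF at -5.600° ✓; |CF| = 42.80 ✓; ∠CFQ = 151.1° ✓; |FQ| = 39.40 ✓; ∠(FQ, QL) = 90.00° ✓; |QL| = 20.00 ✗.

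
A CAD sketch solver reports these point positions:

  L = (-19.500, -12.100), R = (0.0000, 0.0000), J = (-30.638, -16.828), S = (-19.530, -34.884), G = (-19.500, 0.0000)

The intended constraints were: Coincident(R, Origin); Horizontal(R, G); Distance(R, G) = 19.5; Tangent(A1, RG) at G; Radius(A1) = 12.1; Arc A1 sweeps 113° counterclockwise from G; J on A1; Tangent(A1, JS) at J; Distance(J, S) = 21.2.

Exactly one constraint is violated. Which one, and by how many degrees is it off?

Tangent(A1, JS) at J — off by 8.60°.

R = (0.00, 0.00) ✓; R.y = 0.00, G.y = 0.00 ✓; |RG| = 19.50 ✓; ∠(LG, GR) = 90.00° ✓; |LG| = 12.10 ✓; bearing(L→J) − bearing(L→G) = 113.0° ✓; |LJ| = 12.10 ✓; ∠(LJ, JS) = 81.40° ✗; |JS| = 21.20 ✓.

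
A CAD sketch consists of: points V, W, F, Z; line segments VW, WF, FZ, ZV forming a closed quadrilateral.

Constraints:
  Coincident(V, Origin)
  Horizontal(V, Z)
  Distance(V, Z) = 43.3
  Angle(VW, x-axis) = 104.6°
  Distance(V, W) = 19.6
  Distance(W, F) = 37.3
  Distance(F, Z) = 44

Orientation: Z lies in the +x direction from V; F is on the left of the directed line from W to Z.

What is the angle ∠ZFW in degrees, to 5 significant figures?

78.750°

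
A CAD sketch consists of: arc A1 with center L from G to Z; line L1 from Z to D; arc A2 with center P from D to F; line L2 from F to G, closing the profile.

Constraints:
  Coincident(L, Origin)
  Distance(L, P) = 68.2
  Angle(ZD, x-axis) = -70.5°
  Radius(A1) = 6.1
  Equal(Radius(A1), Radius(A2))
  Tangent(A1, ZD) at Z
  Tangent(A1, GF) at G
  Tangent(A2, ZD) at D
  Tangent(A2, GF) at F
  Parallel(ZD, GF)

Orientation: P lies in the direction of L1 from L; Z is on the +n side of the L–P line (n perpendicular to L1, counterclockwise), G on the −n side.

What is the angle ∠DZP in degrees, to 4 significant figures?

5.111°

The slot axis is L1's direction at -70.5°, so u = (cos -70.5°, sin -70.5°) = (0.3338, -0.9426) and n = (−sin -70.5°, cos -70.5°) = (0.9426, 0.3338). L is at the origin and P lies 68.2 along u from L, so P = 68.2·u = (22.77, -64.29). Tangency of A1 to both parallel lines with radius 6.1 puts Z and G at L ± 6.1·n: Z = (5.750, 2.036), G = (-5.750, -2.036). Equal radii place D and F the same way about P: D = P + 6.1·n = (28.52, -62.25), F = P − 6.1·n = (17.02, -66.32). Then cos ∠DZP = ZD·ZP / (|ZD||ZP|), giving 5.111°.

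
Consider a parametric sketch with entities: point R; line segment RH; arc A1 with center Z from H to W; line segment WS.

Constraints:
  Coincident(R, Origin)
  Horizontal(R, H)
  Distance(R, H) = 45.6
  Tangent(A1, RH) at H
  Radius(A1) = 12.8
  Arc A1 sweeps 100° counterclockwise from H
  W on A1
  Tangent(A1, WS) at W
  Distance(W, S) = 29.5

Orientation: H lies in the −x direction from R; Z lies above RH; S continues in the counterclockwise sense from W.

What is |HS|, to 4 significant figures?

44.71

R is at the origin; RH is horizontal with |RH| = 45.6 and H on the −x side, so H = (-45.60, 0.000). The tangent condition forces ZH to be normal to RH, so Z = H + (0, 12.8) = (-45.60, 12.80). On A1, H sits at bearing -90° from Z; a 100° counterclockwise sweep puts W at bearing 10°, so W = Z + 12.8·(cos 10°, sin 10°) = (-32.99, 15.02). A1 meets WS tangentially, so ZW is at right angles to WS, so WS runs along (−sin 10°, cos 10°); with |WS| = 29.5, S = (-38.12, 44.07). Then |HS| = |S − H| = 44.71.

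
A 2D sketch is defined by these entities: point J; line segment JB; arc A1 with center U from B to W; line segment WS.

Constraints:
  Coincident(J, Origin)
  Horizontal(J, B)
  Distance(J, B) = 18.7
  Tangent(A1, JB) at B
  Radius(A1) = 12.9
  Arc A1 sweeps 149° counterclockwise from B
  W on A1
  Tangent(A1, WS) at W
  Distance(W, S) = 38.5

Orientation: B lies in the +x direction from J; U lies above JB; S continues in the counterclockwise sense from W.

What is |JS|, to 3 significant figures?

44.5

J is at the origin; J and B share the same y with |JB| = 18.7 and B on the +x side, so B = (18.7, 0.00). A1 meets JB tangentially, so UB is at right angles to JB, so U = B + (0, 12.9) = (18.7, 12.9). On A1, B sits at bearing -90° from U; a 149° counterclockwise sweep puts W at bearing 59°, so W = U + 12.9·(cos 59°, sin 59°) = (25.3, 24.0). Since A1 is tangent to WS there, UW ⟂ WS, so WS runs along (−sin 59°, cos 59°); with |WS| = 38.5, S = (-7.66, 43.8). Then |JS| = |S − J| = 44.5.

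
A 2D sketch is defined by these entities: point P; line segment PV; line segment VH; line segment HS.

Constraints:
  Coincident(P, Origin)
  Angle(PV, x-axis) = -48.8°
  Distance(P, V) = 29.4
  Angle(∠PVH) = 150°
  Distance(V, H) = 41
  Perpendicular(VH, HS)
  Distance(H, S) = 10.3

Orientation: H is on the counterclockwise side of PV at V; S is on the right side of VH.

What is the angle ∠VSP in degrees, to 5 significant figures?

6.5123°

P is at the origin; PV runs at -48.8° with length 29.4, so V = 29.4·(cos -48.8°, sin -48.8°) = (19.365, -22.121). ∠PVH = 150.0°, so VH runs at -48.8° + (180° − 150.0°) = -18.800° from the x-axis; with |VH| = 41.0, H = V + 41.0·(cos -18.800°, sin -18.800°) = (58.178, -35.334). VH is perpendicular to HS; with |HS| = 10.3 on the right of VH, S = H + 10.3·(-0.32227, -0.94665) = (54.859, -45.084). Then cos ∠VSP = SV·SP / (|SV||SP|), giving 6.5123°.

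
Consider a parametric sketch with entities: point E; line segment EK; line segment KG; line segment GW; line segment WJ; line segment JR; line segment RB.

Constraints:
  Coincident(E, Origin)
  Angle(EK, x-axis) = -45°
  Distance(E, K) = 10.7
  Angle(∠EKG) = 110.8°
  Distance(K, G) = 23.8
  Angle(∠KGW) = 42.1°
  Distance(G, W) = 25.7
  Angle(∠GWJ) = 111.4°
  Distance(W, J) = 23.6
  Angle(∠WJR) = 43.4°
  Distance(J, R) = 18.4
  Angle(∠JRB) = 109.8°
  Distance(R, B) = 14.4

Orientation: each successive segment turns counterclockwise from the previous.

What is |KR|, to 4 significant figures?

1.818

∠GWJ = 111.4° gives WJ at -129.3° from the x-axis; with |WJ| = 23.6, J = (-10.13, -8.173). ∠WJR = 43.4° gives JR at 7.300° from the x-axis; with |JR| = 18.4, R = (8.122, -5.835). Then |KR| = |R − K| = 1.818.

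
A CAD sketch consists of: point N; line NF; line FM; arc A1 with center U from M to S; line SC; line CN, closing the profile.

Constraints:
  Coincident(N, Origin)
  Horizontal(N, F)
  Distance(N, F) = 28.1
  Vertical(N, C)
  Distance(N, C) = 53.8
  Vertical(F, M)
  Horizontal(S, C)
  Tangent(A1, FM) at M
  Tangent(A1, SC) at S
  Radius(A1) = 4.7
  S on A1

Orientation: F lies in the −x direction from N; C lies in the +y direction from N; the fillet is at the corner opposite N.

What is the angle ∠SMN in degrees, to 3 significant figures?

105°

N is at the origin; NF is horizontal with |NF| = 28.1 and F on the −x side, so F = (-28.1, 0.00). N and C share the same x with |NC| = 53.8 and C on the +y side, so C = (0.00, 53.8). The virtual corner opposite N is at (-28.1, 53.8). The tangent condition forces UM to be normal to FM and A1 meets SC tangentially, so US is at right angles to SC, with radius 4.7, so the center U sits 4.7 in from both sides at U = (-23.4, 49.1). That places the tangent points at M = (-28.1, 49.1) on FM and S = (-23.4, 53.8) on SC. Then cos ∠SMN = MS·MN / (|MS||MN|), giving 105°.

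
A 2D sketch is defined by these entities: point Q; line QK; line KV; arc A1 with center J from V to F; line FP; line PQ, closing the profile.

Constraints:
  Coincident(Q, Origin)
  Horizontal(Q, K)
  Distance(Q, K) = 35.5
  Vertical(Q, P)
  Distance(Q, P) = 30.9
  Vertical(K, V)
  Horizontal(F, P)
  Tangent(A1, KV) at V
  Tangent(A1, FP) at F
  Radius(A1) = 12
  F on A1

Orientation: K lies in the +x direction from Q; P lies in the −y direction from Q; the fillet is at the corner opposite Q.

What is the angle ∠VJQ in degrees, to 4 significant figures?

141.2°

Q is at the origin; QK is horizontal with |QK| = 35.5 and K on the +x side, so K = (35.50, 0.000). Q and P share the same x with |QP| = 30.9 and P on the −y side, so P = (0.000, -30.90). The virtual corner opposite Q is at (35.50, -30.90). The tangent condition forces JV to be normal to KV and A1 meets FP tangentially, so JF is at right angles to FP, with radius 12.0, so the center J sits 12.0 in from both sides at J = (23.50, -18.90). That places the tangent points at V = (35.50, -18.90) on KV and F = (23.50, -30.90) on FP. Then cos ∠VJQ = JV·JQ / (|JV||JQ|), giving 141.2°.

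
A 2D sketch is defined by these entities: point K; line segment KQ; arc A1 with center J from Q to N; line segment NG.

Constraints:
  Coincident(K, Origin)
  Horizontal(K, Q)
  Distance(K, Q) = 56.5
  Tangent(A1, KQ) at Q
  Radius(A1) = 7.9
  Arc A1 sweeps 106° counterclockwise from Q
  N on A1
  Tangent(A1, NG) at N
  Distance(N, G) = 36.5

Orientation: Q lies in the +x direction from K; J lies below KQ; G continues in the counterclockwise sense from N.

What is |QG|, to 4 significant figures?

45.23

On A1, Q sits at bearing 90° from J; a 106° counterclockwise sweep puts N at bearing 196°, so N = J + 7.9·(cos 196°, sin 196°) = (48.91, -10.08). Since A1 is tangent to NG there, JN ⟂ NG, so NG runs along (−sin 196°, cos 196°); with |NG| = 36.5, G = (58.97, -45.16). Then |QG| = |G − Q| = 45.23.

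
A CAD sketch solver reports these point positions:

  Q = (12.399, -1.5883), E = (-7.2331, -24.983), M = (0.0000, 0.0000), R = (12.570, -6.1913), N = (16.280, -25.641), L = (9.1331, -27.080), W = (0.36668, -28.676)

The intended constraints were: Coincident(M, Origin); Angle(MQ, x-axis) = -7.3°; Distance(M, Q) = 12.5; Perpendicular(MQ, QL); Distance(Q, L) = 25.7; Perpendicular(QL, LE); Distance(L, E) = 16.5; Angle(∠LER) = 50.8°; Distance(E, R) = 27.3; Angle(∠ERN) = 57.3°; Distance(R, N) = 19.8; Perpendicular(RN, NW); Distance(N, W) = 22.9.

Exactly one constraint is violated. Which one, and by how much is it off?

Distance(N, W) = 22.9 — off by 6.70.

M = (0.00, 0.00) ✓; MQ at -7.300° ✓; |MQ| = 12.50 ✓; ∠(MQ, QL) = 90.00° ✓; |QL| = 25.70 ✓; ∠(QL, LE) = 90.00° ✓; |LE| = 16.50 ✓; ∠LER = 50.80° ✓; |ER| = 27.30 ✓; ∠ERN = 57.30° ✓; |RN| = 19.80 ✓; ∠(RN, NW) = 90.00° ✓; |NW| = 16.20 ✗.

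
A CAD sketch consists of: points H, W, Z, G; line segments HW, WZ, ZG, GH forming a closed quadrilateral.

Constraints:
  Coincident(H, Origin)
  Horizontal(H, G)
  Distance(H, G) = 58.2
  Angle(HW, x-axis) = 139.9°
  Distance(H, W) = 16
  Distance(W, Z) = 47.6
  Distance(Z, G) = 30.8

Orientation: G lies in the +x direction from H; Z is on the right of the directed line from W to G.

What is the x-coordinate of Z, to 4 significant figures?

29.82

H is at the origin; H and G share the same y with |HG| = 58.2 and G in +x, so G = (58.2, 0). HW runs at 139.9° with |HW| = 16.0, so W = (-12.24, 10.31). Z is determined by |WZ| = 47.6 and |ZG| = 30.8 together: it lies at the intersection of circle(W, 47.6) and circle(G, 30.8). With |WG| = 71.19, the foot of the radical line on WG is 44.85 from W and the perpendicular offset is √(47.6² − 44.85²) = 15.96. Taking the right-of-WG solution: Z = (29.82, -11.98).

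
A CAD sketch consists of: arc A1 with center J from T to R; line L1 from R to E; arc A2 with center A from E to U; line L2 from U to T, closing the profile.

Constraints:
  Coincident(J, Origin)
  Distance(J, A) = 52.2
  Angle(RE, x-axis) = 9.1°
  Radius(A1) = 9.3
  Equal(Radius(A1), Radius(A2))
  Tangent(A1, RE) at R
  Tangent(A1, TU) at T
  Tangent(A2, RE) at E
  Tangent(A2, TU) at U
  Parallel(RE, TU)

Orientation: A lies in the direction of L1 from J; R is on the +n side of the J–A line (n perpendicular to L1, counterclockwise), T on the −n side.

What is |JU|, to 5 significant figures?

53.022

The slot axis is L1's direction at 9.1°, so u = (cos 9.1°, sin 9.1°) = (0.98741, 0.15816) and n = (−sin 9.1°, cos 9.1°) = (-0.15816, 0.98741). J is at the origin and A lies 52.2 along u from J, so A = 52.2·u = (51.543, 8.2559). Tangency of A1 to both parallel lines with radius 9.3 puts R and T at J ± 9.3·n: R = (-1.4709, 9.1829), T = (1.4709, -9.1829). Equal radii place E and U the same way about A: E = A + 9.3·n = (50.072, 17.439), U = A − 9.3·n = (53.014, -0.92710). Then |JU| = |U − J| = 53.022.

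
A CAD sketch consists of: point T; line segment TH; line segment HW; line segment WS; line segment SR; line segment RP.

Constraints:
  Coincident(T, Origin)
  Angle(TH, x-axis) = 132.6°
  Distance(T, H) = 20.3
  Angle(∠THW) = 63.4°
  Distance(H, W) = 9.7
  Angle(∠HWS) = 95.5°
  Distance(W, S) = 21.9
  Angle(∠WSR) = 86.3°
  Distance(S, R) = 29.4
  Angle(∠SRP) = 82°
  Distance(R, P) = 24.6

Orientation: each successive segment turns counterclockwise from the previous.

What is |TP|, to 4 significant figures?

31.18

∠WSR = 86.3° gives SR at 67.40° from the x-axis; with |SR| = 29.4, R = (13.75, 23.31). ∠SRP = 82.0° gives RP at 165.4° from the x-axis; with |RP| = 24.6, P = (-10.06, 29.51). Then |TP| = |P − T| = 31.18.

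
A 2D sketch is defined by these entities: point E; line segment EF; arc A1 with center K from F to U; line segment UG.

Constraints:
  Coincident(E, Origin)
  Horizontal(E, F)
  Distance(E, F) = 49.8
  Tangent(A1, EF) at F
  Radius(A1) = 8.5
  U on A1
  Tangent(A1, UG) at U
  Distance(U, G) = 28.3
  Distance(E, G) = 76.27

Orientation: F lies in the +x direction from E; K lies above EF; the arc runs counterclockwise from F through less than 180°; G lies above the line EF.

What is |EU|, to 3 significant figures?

57.6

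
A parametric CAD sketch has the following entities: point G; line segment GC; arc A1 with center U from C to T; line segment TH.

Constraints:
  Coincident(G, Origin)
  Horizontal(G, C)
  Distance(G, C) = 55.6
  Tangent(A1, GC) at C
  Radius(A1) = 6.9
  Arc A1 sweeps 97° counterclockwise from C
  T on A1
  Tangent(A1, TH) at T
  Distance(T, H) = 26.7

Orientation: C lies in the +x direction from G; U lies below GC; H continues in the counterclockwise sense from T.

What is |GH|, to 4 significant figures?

62.27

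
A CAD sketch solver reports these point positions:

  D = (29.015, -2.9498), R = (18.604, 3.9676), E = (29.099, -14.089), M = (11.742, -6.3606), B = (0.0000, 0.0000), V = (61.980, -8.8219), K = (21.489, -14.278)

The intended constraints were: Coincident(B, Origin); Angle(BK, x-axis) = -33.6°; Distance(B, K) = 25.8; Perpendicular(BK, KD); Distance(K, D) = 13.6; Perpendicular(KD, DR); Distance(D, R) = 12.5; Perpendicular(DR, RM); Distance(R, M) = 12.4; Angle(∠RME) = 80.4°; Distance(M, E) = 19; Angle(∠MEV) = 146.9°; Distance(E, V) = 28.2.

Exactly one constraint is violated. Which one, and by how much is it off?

Distance(E, V) = 28.2 — off by 5.10.

B = (0.00, 0.00) ✓; BK at -33.60° ✓; |BK| = 25.80 ✓; ∠(BK, KD) = 90.00° ✓; |KD| = 13.60 ✓; ∠(KD, DR) = 90.00° ✓; |DR| = 12.50 ✓; ∠(DR, RM) = 90.00° ✓; |RM| = 12.40 ✓; ∠RME = 80.40° ✓; |ME| = 19.00 ✓; ∠MEV = 146.9° ✓; |EV| = 33.30 ✗.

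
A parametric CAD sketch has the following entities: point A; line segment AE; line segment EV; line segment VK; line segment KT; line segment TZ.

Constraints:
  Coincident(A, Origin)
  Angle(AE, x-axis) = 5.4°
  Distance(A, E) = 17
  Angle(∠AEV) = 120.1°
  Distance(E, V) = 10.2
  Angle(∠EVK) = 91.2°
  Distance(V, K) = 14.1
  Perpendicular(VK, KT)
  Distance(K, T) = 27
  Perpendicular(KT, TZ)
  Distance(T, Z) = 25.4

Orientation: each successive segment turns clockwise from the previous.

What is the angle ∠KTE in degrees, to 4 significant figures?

40.43°

A is at the origin; AE runs at 5.4° with length 17.0, so E = (16.92, 1.600). ∠AEV = 120.1° gives EV at -54.50° from the x-axis; with |EV| = 10.2, V = (22.85, -6.704). ∠EVK = 91.2° gives VK at -143.3° from the x-axis; with |VK| = 14.1, K = (11.54, -15.13). VK ⟂ KT, so KT runs at 126.7°; with |KT| = 27.0, T = (-4.593, 6.517). Then cos ∠KTE = TK·TE / (|TK||TE|), giving 40.43°.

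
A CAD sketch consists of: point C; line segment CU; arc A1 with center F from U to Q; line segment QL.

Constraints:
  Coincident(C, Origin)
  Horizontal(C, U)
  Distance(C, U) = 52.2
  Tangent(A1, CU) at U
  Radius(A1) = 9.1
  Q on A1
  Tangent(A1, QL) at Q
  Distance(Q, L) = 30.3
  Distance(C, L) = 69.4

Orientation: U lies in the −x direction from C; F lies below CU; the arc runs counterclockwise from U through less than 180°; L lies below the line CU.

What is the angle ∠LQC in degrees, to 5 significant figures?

90.663°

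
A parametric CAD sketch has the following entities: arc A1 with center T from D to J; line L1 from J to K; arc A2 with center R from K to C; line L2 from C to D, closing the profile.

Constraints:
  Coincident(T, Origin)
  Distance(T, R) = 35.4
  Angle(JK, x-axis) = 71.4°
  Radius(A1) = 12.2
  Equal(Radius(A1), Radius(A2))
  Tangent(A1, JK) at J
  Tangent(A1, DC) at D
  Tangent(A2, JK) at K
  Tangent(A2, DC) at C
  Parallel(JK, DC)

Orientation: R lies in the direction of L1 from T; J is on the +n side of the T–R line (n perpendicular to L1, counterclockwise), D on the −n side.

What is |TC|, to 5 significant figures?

37.443

The slot axis is L1's direction at 71.4°, so u = (cos 71.4°, sin 71.4°) = (0.31896, 0.94777) and n = (−sin 71.4°, cos 71.4°) = (-0.94777, 0.31896). T is at the origin and R lies 35.4 along u from T, so R = 35.4·u = (11.291, 33.551). Tangency of A1 to both parallel lines with radius 12.2 puts J and D at T ± 12.2·n: J = (-11.563, 3.8913), D = (11.563, -3.8913). Equal radii place K and C the same way about R: K = R + 12.2·n = (-0.27162, 37.442), C = R − 12.2·n = (22.854, 29.660). Then |TC| = |C − T| = 37.443.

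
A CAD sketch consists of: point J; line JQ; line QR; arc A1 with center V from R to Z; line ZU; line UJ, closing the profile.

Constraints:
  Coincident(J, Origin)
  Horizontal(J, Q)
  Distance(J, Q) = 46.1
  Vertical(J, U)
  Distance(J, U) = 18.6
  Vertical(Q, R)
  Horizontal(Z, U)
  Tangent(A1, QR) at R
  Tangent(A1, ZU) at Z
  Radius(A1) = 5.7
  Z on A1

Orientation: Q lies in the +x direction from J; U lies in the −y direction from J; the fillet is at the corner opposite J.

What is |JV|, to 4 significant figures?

42.41

J and U share the same x with |JU| = 18.6 and U on the −y side, so U = (0.000, -18.60). The virtual corner opposite J is at (46.10, -18.60). Since A1 is tangent to QR there, VR ⟂ QR and the tangent condition forces VZ to be normal to ZU, with radius 5.7, so the center V sits 5.7 in from both sides at V = (40.40, -12.90). Then |JV| = |V − J| = 42.41.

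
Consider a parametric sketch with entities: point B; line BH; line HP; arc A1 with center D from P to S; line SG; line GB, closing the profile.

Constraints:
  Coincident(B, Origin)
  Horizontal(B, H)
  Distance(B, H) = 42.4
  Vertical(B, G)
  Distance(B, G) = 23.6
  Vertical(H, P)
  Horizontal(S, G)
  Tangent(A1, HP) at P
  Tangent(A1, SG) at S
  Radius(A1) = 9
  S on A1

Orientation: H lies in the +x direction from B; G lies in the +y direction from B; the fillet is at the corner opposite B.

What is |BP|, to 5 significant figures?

44.843

B is at the origin; B and H share the same y with |BH| = 42.4 and H on the +x side, so H = (42.400, 0.0000). B and G share the same x with |BG| = 23.6 and G on the +y side, so G = (0.0000, 23.600). The virtual corner opposite B is at (42.400, 23.600). A1 meets HP tangentially, so DP is at right angles to HP and since A1 is tangent to SG there, DS ⟂ SG, with radius 9.0, so the center D sits 9.0 in from both sides at D = (33.400, 14.600). That places the tangent points at P = (42.400, 14.600) on HP and S = (33.400, 23.600) on SG. Then |BP| = |P − B| = 44.843.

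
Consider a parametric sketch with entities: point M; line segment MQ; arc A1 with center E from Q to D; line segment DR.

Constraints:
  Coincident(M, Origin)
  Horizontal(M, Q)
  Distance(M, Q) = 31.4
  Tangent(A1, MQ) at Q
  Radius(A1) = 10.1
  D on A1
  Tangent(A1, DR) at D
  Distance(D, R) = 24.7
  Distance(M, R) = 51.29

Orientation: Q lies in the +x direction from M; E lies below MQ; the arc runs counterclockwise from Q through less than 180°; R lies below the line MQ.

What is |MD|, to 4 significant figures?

27.66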